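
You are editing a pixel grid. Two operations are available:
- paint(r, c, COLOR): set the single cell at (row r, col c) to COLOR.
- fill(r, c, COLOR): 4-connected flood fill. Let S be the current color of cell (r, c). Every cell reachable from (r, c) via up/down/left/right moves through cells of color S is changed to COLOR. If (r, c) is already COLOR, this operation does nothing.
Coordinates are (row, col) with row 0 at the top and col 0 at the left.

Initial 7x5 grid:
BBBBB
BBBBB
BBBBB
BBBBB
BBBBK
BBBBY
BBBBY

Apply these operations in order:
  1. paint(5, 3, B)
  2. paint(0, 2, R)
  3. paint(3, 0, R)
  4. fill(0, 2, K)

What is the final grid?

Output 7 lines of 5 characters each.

Answer: BBKBB
BBBBB
BBBBB
RBBBB
BBBBK
BBBBY
BBBBY

Derivation:
After op 1 paint(5,3,B):
BBBBB
BBBBB
BBBBB
BBBBB
BBBBK
BBBBY
BBBBY
After op 2 paint(0,2,R):
BBRBB
BBBBB
BBBBB
BBBBB
BBBBK
BBBBY
BBBBY
After op 3 paint(3,0,R):
BBRBB
BBBBB
BBBBB
RBBBB
BBBBK
BBBBY
BBBBY
After op 4 fill(0,2,K) [1 cells changed]:
BBKBB
BBBBB
BBBBB
RBBBB
BBBBK
BBBBY
BBBBY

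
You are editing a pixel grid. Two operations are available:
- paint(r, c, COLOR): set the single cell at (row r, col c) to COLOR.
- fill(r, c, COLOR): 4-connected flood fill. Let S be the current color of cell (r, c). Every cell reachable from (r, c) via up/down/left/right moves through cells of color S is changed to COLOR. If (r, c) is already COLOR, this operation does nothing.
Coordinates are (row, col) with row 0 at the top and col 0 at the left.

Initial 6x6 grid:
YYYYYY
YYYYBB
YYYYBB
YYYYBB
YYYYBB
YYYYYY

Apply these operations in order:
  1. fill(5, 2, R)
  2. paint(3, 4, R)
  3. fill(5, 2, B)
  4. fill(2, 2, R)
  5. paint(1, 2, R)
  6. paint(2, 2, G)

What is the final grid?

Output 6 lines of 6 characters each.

Answer: RRRRRR
RRRRRR
RRGRRR
RRRRRR
RRRRRR
RRRRRR

Derivation:
After op 1 fill(5,2,R) [28 cells changed]:
RRRRRR
RRRRBB
RRRRBB
RRRRBB
RRRRBB
RRRRRR
After op 2 paint(3,4,R):
RRRRRR
RRRRBB
RRRRBB
RRRRRB
RRRRBB
RRRRRR
After op 3 fill(5,2,B) [29 cells changed]:
BBBBBB
BBBBBB
BBBBBB
BBBBBB
BBBBBB
BBBBBB
After op 4 fill(2,2,R) [36 cells changed]:
RRRRRR
RRRRRR
RRRRRR
RRRRRR
RRRRRR
RRRRRR
After op 5 paint(1,2,R):
RRRRRR
RRRRRR
RRRRRR
RRRRRR
RRRRRR
RRRRRR
After op 6 paint(2,2,G):
RRRRRR
RRRRRR
RRGRRR
RRRRRR
RRRRRR
RRRRRR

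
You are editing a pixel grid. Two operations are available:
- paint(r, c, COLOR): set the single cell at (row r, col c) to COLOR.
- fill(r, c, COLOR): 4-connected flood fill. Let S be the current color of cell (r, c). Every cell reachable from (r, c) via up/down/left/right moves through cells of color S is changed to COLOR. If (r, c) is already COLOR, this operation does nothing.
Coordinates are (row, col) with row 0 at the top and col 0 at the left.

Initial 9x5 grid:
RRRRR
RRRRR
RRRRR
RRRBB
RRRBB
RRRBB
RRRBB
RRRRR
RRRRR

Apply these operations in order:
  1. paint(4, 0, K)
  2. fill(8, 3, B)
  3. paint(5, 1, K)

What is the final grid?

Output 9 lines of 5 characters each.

Answer: BBBBB
BBBBB
BBBBB
BBBBB
KBBBB
BKBBB
BBBBB
BBBBB
BBBBB

Derivation:
After op 1 paint(4,0,K):
RRRRR
RRRRR
RRRRR
RRRBB
KRRBB
RRRBB
RRRBB
RRRRR
RRRRR
After op 2 fill(8,3,B) [36 cells changed]:
BBBBB
BBBBB
BBBBB
BBBBB
KBBBB
BBBBB
BBBBB
BBBBB
BBBBB
After op 3 paint(5,1,K):
BBBBB
BBBBB
BBBBB
BBBBB
KBBBB
BKBBB
BBBBB
BBBBB
BBBBB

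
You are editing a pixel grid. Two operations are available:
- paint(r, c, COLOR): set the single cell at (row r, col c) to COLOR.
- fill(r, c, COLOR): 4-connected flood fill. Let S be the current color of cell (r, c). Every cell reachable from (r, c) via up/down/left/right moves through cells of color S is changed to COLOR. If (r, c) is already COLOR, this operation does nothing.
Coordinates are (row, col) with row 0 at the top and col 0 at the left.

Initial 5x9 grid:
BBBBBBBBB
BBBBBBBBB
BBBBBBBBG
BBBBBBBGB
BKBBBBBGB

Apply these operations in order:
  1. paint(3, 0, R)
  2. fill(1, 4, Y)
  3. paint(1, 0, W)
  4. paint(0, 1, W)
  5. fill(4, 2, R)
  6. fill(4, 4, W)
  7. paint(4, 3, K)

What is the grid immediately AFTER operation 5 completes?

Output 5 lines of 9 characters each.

Answer: YWRRRRRRR
WRRRRRRRR
RRRRRRRRG
RRRRRRRGB
BKRRRRRGB

Derivation:
After op 1 paint(3,0,R):
BBBBBBBBB
BBBBBBBBB
BBBBBBBBG
RBBBBBBGB
BKBBBBBGB
After op 2 fill(1,4,Y) [37 cells changed]:
YYYYYYYYY
YYYYYYYYY
YYYYYYYYG
RYYYYYYGB
BKYYYYYGB
After op 3 paint(1,0,W):
YYYYYYYYY
WYYYYYYYY
YYYYYYYYG
RYYYYYYGB
BKYYYYYGB
After op 4 paint(0,1,W):
YWYYYYYYY
WYYYYYYYY
YYYYYYYYG
RYYYYYYGB
BKYYYYYGB
After op 5 fill(4,2,R) [34 cells changed]:
YWRRRRRRR
WRRRRRRRR
RRRRRRRRG
RRRRRRRGB
BKRRRRRGB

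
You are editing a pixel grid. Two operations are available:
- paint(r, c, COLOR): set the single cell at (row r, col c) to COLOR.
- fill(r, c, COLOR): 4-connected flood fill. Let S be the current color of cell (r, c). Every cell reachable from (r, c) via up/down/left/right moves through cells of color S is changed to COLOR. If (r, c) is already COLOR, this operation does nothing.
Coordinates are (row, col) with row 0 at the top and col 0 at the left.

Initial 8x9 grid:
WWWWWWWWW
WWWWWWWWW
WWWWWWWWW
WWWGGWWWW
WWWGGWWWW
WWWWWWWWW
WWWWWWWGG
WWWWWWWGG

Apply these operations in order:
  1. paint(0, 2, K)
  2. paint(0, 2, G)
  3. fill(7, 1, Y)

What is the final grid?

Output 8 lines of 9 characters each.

After op 1 paint(0,2,K):
WWKWWWWWW
WWWWWWWWW
WWWWWWWWW
WWWGGWWWW
WWWGGWWWW
WWWWWWWWW
WWWWWWWGG
WWWWWWWGG
After op 2 paint(0,2,G):
WWGWWWWWW
WWWWWWWWW
WWWWWWWWW
WWWGGWWWW
WWWGGWWWW
WWWWWWWWW
WWWWWWWGG
WWWWWWWGG
After op 3 fill(7,1,Y) [63 cells changed]:
YYGYYYYYY
YYYYYYYYY
YYYYYYYYY
YYYGGYYYY
YYYGGYYYY
YYYYYYYYY
YYYYYYYGG
YYYYYYYGG

Answer: YYGYYYYYY
YYYYYYYYY
YYYYYYYYY
YYYGGYYYY
YYYGGYYYY
YYYYYYYYY
YYYYYYYGG
YYYYYYYGG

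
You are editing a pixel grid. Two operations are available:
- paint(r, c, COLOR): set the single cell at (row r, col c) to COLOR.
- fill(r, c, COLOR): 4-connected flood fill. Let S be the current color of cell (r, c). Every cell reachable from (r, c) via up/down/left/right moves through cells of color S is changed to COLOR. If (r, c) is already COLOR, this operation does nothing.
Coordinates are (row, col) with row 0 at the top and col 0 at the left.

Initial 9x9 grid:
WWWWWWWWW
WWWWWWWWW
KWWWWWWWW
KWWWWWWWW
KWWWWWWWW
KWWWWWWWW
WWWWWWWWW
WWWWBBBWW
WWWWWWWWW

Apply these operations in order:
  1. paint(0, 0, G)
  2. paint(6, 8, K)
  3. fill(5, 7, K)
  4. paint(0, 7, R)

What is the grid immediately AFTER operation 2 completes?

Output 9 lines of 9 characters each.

After op 1 paint(0,0,G):
GWWWWWWWW
WWWWWWWWW
KWWWWWWWW
KWWWWWWWW
KWWWWWWWW
KWWWWWWWW
WWWWWWWWW
WWWWBBBWW
WWWWWWWWW
After op 2 paint(6,8,K):
GWWWWWWWW
WWWWWWWWW
KWWWWWWWW
KWWWWWWWW
KWWWWWWWW
KWWWWWWWW
WWWWWWWWK
WWWWBBBWW
WWWWWWWWW

Answer: GWWWWWWWW
WWWWWWWWW
KWWWWWWWW
KWWWWWWWW
KWWWWWWWW
KWWWWWWWW
WWWWWWWWK
WWWWBBBWW
WWWWWWWWW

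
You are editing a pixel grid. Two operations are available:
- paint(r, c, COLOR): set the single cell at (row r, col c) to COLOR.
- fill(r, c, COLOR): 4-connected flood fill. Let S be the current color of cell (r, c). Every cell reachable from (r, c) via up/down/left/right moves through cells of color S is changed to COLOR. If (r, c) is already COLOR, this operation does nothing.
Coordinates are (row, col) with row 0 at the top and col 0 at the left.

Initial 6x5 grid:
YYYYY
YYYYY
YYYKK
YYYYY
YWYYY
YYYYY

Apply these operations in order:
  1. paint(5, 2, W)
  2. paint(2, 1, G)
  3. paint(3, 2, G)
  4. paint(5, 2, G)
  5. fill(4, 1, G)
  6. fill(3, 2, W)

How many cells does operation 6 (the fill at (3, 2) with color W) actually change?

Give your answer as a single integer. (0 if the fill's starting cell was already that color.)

After op 1 paint(5,2,W):
YYYYY
YYYYY
YYYKK
YYYYY
YWYYY
YYWYY
After op 2 paint(2,1,G):
YYYYY
YYYYY
YGYKK
YYYYY
YWYYY
YYWYY
After op 3 paint(3,2,G):
YYYYY
YYYYY
YGYKK
YYGYY
YWYYY
YYWYY
After op 4 paint(5,2,G):
YYYYY
YYYYY
YGYKK
YYGYY
YWYYY
YYGYY
After op 5 fill(4,1,G) [1 cells changed]:
YYYYY
YYYYY
YGYKK
YYGYY
YGYYY
YYGYY
After op 6 fill(3,2,W) [1 cells changed]:
YYYYY
YYYYY
YGYKK
YYWYY
YGYYY
YYGYY

Answer: 1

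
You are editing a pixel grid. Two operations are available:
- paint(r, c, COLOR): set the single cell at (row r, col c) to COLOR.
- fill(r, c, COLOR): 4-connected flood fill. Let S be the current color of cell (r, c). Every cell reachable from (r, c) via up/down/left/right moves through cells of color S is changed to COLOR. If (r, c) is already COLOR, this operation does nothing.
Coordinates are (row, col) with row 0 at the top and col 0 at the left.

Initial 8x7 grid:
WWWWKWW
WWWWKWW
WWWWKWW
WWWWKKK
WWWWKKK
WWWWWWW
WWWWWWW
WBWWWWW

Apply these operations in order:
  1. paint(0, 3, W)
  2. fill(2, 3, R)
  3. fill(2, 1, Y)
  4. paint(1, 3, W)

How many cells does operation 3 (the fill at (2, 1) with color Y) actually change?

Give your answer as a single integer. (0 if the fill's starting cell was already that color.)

After op 1 paint(0,3,W):
WWWWKWW
WWWWKWW
WWWWKWW
WWWWKKK
WWWWKKK
WWWWWWW
WWWWWWW
WBWWWWW
After op 2 fill(2,3,R) [40 cells changed]:
RRRRKWW
RRRRKWW
RRRRKWW
RRRRKKK
RRRRKKK
RRRRRRR
RRRRRRR
RBRRRRR
After op 3 fill(2,1,Y) [40 cells changed]:
YYYYKWW
YYYYKWW
YYYYKWW
YYYYKKK
YYYYKKK
YYYYYYY
YYYYYYY
YBYYYYY

Answer: 40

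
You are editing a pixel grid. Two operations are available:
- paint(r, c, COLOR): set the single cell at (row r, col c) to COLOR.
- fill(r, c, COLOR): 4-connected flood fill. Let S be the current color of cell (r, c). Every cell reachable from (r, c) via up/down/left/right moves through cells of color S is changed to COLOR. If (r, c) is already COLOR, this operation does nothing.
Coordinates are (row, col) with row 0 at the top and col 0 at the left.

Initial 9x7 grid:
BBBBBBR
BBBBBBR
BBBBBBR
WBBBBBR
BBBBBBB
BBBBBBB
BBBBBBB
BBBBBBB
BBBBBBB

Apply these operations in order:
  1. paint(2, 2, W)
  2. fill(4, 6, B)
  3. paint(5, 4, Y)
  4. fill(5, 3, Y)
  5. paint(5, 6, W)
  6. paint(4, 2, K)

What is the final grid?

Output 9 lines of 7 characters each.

After op 1 paint(2,2,W):
BBBBBBR
BBBBBBR
BBWBBBR
WBBBBBR
BBBBBBB
BBBBBBB
BBBBBBB
BBBBBBB
BBBBBBB
After op 2 fill(4,6,B) [0 cells changed]:
BBBBBBR
BBBBBBR
BBWBBBR
WBBBBBR
BBBBBBB
BBBBBBB
BBBBBBB
BBBBBBB
BBBBBBB
After op 3 paint(5,4,Y):
BBBBBBR
BBBBBBR
BBWBBBR
WBBBBBR
BBBBBBB
BBBBYBB
BBBBBBB
BBBBBBB
BBBBBBB
After op 4 fill(5,3,Y) [56 cells changed]:
YYYYYYR
YYYYYYR
YYWYYYR
WYYYYYR
YYYYYYY
YYYYYYY
YYYYYYY
YYYYYYY
YYYYYYY
After op 5 paint(5,6,W):
YYYYYYR
YYYYYYR
YYWYYYR
WYYYYYR
YYYYYYY
YYYYYYW
YYYYYYY
YYYYYYY
YYYYYYY
After op 6 paint(4,2,K):
YYYYYYR
YYYYYYR
YYWYYYR
WYYYYYR
YYKYYYY
YYYYYYW
YYYYYYY
YYYYYYY
YYYYYYY

Answer: YYYYYYR
YYYYYYR
YYWYYYR
WYYYYYR
YYKYYYY
YYYYYYW
YYYYYYY
YYYYYYY
YYYYYYY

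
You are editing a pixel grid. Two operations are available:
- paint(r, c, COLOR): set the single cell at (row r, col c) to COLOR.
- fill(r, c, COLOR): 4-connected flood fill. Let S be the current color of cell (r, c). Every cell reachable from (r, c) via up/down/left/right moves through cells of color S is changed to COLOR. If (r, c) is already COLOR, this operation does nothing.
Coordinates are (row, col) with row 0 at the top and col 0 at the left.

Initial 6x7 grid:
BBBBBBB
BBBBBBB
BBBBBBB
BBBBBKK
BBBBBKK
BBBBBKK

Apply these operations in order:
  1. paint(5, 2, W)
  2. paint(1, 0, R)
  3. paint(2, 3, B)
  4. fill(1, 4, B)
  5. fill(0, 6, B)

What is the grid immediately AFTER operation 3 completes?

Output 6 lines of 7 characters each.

Answer: BBBBBBB
RBBBBBB
BBBBBBB
BBBBBKK
BBBBBKK
BBWBBKK

Derivation:
After op 1 paint(5,2,W):
BBBBBBB
BBBBBBB
BBBBBBB
BBBBBKK
BBBBBKK
BBWBBKK
After op 2 paint(1,0,R):
BBBBBBB
RBBBBBB
BBBBBBB
BBBBBKK
BBBBBKK
BBWBBKK
After op 3 paint(2,3,B):
BBBBBBB
RBBBBBB
BBBBBBB
BBBBBKK
BBBBBKK
BBWBBKK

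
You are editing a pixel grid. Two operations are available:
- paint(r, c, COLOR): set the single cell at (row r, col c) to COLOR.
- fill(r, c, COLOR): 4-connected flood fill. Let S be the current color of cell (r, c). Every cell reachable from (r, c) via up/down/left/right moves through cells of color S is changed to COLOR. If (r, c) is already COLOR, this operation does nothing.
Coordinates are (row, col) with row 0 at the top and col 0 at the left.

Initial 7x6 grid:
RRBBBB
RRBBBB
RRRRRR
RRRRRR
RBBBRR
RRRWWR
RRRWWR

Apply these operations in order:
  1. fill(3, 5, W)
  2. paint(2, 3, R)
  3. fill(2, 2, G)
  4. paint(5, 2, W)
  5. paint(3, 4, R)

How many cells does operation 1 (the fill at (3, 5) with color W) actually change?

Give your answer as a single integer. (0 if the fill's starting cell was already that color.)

After op 1 fill(3,5,W) [27 cells changed]:
WWBBBB
WWBBBB
WWWWWW
WWWWWW
WBBBWW
WWWWWW
WWWWWW

Answer: 27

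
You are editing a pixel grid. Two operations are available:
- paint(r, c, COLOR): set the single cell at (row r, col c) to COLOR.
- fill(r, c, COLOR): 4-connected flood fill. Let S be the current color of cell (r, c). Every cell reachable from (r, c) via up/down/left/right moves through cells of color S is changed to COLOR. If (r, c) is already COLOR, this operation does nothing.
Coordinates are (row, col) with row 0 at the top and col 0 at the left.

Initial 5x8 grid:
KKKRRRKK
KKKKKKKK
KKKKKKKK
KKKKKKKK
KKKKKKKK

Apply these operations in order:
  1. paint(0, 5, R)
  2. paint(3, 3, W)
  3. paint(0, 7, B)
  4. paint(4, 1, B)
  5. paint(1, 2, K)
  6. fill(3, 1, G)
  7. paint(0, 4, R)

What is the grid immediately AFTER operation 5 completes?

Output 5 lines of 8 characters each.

Answer: KKKRRRKB
KKKKKKKK
KKKKKKKK
KKKWKKKK
KBKKKKKK

Derivation:
After op 1 paint(0,5,R):
KKKRRRKK
KKKKKKKK
KKKKKKKK
KKKKKKKK
KKKKKKKK
After op 2 paint(3,3,W):
KKKRRRKK
KKKKKKKK
KKKKKKKK
KKKWKKKK
KKKKKKKK
After op 3 paint(0,7,B):
KKKRRRKB
KKKKKKKK
KKKKKKKK
KKKWKKKK
KKKKKKKK
After op 4 paint(4,1,B):
KKKRRRKB
KKKKKKKK
KKKKKKKK
KKKWKKKK
KBKKKKKK
After op 5 paint(1,2,K):
KKKRRRKB
KKKKKKKK
KKKKKKKK
KKKWKKKK
KBKKKKKK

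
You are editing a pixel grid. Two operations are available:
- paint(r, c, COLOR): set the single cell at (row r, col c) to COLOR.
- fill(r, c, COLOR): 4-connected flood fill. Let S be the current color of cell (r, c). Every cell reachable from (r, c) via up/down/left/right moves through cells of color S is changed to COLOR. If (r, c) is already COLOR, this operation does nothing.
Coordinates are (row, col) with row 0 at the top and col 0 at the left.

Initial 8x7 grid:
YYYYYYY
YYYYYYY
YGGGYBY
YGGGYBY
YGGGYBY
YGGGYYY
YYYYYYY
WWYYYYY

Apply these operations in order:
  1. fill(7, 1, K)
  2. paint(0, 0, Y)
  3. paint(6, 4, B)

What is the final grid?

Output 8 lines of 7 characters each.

After op 1 fill(7,1,K) [2 cells changed]:
YYYYYYY
YYYYYYY
YGGGYBY
YGGGYBY
YGGGYBY
YGGGYYY
YYYYYYY
KKYYYYY
After op 2 paint(0,0,Y):
YYYYYYY
YYYYYYY
YGGGYBY
YGGGYBY
YGGGYBY
YGGGYYY
YYYYYYY
KKYYYYY
After op 3 paint(6,4,B):
YYYYYYY
YYYYYYY
YGGGYBY
YGGGYBY
YGGGYBY
YGGGYYY
YYYYBYY
KKYYYYY

Answer: YYYYYYY
YYYYYYY
YGGGYBY
YGGGYBY
YGGGYBY
YGGGYYY
YYYYBYY
KKYYYYY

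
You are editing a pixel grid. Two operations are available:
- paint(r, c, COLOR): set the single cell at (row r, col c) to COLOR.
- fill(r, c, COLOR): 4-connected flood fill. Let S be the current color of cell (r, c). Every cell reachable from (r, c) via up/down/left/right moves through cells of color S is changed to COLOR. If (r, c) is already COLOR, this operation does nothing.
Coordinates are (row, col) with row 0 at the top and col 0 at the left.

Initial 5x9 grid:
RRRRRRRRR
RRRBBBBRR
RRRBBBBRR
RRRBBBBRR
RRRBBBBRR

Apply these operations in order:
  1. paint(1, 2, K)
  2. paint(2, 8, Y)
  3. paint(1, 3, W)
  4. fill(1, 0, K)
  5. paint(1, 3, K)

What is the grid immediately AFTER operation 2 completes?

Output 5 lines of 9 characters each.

Answer: RRRRRRRRR
RRKBBBBRR
RRRBBBBRY
RRRBBBBRR
RRRBBBBRR

Derivation:
After op 1 paint(1,2,K):
RRRRRRRRR
RRKBBBBRR
RRRBBBBRR
RRRBBBBRR
RRRBBBBRR
After op 2 paint(2,8,Y):
RRRRRRRRR
RRKBBBBRR
RRRBBBBRY
RRRBBBBRR
RRRBBBBRR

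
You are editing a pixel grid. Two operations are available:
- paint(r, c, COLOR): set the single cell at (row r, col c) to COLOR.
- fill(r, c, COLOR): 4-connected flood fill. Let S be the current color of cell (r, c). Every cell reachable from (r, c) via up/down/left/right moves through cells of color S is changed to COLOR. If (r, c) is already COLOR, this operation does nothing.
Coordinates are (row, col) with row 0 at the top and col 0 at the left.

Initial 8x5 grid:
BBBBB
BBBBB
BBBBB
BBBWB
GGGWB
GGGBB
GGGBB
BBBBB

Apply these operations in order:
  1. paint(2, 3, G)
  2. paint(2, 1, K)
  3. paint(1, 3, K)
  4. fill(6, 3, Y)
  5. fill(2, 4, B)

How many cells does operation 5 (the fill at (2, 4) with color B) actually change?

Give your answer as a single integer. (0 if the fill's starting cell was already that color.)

After op 1 paint(2,3,G):
BBBBB
BBBBB
BBBGB
BBBWB
GGGWB
GGGBB
GGGBB
BBBBB
After op 2 paint(2,1,K):
BBBBB
BBBBB
BKBGB
BBBWB
GGGWB
GGGBB
GGGBB
BBBBB
After op 3 paint(1,3,K):
BBBBB
BBBKB
BKBGB
BBBWB
GGGWB
GGGBB
GGGBB
BBBBB
After op 4 fill(6,3,Y) [26 cells changed]:
YYYYY
YYYKY
YKYGY
YYYWY
GGGWY
GGGYY
GGGYY
YYYYY
After op 5 fill(2,4,B) [26 cells changed]:
BBBBB
BBBKB
BKBGB
BBBWB
GGGWB
GGGBB
GGGBB
BBBBB

Answer: 26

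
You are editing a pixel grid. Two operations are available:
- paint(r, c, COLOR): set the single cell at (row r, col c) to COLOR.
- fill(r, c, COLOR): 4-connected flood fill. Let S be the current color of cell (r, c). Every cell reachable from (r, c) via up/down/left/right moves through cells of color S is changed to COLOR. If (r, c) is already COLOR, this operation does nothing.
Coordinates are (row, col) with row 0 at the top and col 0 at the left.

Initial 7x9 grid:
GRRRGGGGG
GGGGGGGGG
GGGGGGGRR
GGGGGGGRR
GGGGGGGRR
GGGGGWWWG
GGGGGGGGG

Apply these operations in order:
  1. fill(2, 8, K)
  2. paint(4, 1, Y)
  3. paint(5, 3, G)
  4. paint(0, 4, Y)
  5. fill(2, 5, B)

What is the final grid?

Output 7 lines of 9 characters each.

After op 1 fill(2,8,K) [6 cells changed]:
GRRRGGGGG
GGGGGGGGG
GGGGGGGKK
GGGGGGGKK
GGGGGGGKK
GGGGGWWWG
GGGGGGGGG
After op 2 paint(4,1,Y):
GRRRGGGGG
GGGGGGGGG
GGGGGGGKK
GGGGGGGKK
GYGGGGGKK
GGGGGWWWG
GGGGGGGGG
After op 3 paint(5,3,G):
GRRRGGGGG
GGGGGGGGG
GGGGGGGKK
GGGGGGGKK
GYGGGGGKK
GGGGGWWWG
GGGGGGGGG
After op 4 paint(0,4,Y):
GRRRYGGGG
GGGGGGGGG
GGGGGGGKK
GGGGGGGKK
GYGGGGGKK
GGGGGWWWG
GGGGGGGGG
After op 5 fill(2,5,B) [49 cells changed]:
BRRRYBBBB
BBBBBBBBB
BBBBBBBKK
BBBBBBBKK
BYBBBBBKK
BBBBBWWWB
BBBBBBBBB

Answer: BRRRYBBBB
BBBBBBBBB
BBBBBBBKK
BBBBBBBKK
BYBBBBBKK
BBBBBWWWB
BBBBBBBBB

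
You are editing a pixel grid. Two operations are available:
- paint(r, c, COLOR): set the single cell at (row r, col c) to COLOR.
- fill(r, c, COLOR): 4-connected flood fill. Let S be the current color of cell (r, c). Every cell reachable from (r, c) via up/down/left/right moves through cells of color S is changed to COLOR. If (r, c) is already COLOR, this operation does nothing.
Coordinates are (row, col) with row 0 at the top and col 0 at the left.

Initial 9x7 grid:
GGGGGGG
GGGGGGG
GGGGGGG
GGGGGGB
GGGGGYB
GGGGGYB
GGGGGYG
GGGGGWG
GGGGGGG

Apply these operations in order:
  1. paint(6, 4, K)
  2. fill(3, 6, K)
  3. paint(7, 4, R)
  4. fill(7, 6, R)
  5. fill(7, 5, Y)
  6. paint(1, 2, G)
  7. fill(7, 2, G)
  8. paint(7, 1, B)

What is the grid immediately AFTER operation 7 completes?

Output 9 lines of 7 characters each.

Answer: GGGGGGG
GGGGGGG
GGGGGGG
GGGGGGK
GGGGGYK
GGGGGYK
GGGGKYG
GGGGGYG
GGGGGGG

Derivation:
After op 1 paint(6,4,K):
GGGGGGG
GGGGGGG
GGGGGGG
GGGGGGB
GGGGGYB
GGGGGYB
GGGGKYG
GGGGGWG
GGGGGGG
After op 2 fill(3,6,K) [3 cells changed]:
GGGGGGG
GGGGGGG
GGGGGGG
GGGGGGK
GGGGGYK
GGGGGYK
GGGGKYG
GGGGGWG
GGGGGGG
After op 3 paint(7,4,R):
GGGGGGG
GGGGGGG
GGGGGGG
GGGGGGK
GGGGGYK
GGGGGYK
GGGGKYG
GGGGRWG
GGGGGGG
After op 4 fill(7,6,R) [54 cells changed]:
RRRRRRR
RRRRRRR
RRRRRRR
RRRRRRK
RRRRRYK
RRRRRYK
RRRRKYR
RRRRRWR
RRRRRRR
After op 5 fill(7,5,Y) [1 cells changed]:
RRRRRRR
RRRRRRR
RRRRRRR
RRRRRRK
RRRRRYK
RRRRRYK
RRRRKYR
RRRRRYR
RRRRRRR
After op 6 paint(1,2,G):
RRRRRRR
RRGRRRR
RRRRRRR
RRRRRRK
RRRRRYK
RRRRRYK
RRRRKYR
RRRRRYR
RRRRRRR
After op 7 fill(7,2,G) [54 cells changed]:
GGGGGGG
GGGGGGG
GGGGGGG
GGGGGGK
GGGGGYK
GGGGGYK
GGGGKYG
GGGGGYG
GGGGGGG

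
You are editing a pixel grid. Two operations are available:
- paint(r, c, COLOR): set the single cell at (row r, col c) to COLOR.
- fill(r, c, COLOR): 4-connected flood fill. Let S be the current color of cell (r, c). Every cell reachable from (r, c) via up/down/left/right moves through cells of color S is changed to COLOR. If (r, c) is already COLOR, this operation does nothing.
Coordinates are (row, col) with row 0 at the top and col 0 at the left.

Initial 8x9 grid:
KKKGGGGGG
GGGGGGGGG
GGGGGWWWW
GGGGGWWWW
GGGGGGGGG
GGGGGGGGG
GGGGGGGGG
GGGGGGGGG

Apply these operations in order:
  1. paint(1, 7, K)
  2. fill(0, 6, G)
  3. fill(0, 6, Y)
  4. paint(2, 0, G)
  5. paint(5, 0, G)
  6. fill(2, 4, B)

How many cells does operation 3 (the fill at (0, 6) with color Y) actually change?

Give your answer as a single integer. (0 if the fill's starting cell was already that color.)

After op 1 paint(1,7,K):
KKKGGGGGG
GGGGGGGKG
GGGGGWWWW
GGGGGWWWW
GGGGGGGGG
GGGGGGGGG
GGGGGGGGG
GGGGGGGGG
After op 2 fill(0,6,G) [0 cells changed]:
KKKGGGGGG
GGGGGGGKG
GGGGGWWWW
GGGGGWWWW
GGGGGGGGG
GGGGGGGGG
GGGGGGGGG
GGGGGGGGG
After op 3 fill(0,6,Y) [60 cells changed]:
KKKYYYYYY
YYYYYYYKY
YYYYYWWWW
YYYYYWWWW
YYYYYYYYY
YYYYYYYYY
YYYYYYYYY
YYYYYYYYY

Answer: 60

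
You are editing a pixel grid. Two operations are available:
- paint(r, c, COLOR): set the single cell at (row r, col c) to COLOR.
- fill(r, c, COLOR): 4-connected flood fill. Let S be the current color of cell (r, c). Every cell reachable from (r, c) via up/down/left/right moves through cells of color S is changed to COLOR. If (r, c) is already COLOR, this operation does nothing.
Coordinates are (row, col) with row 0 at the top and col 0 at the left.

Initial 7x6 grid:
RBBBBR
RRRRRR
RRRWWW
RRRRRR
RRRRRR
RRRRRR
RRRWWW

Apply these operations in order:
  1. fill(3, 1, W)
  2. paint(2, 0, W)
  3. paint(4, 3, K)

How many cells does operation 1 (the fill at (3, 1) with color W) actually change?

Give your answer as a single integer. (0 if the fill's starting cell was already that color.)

After op 1 fill(3,1,W) [32 cells changed]:
WBBBBW
WWWWWW
WWWWWW
WWWWWW
WWWWWW
WWWWWW
WWWWWW

Answer: 32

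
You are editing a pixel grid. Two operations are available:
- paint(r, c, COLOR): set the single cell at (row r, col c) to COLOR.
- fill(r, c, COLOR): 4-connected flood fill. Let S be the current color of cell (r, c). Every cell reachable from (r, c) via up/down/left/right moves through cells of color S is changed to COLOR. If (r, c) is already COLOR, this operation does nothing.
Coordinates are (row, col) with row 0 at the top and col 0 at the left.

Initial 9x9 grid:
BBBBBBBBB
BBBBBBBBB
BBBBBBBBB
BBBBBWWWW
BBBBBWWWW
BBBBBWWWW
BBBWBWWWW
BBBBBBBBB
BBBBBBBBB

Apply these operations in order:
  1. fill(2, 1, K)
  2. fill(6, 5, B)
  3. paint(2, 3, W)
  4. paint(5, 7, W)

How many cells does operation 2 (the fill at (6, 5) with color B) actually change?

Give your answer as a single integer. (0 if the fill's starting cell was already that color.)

Answer: 16

Derivation:
After op 1 fill(2,1,K) [64 cells changed]:
KKKKKKKKK
KKKKKKKKK
KKKKKKKKK
KKKKKWWWW
KKKKKWWWW
KKKKKWWWW
KKKWKWWWW
KKKKKKKKK
KKKKKKKKK
After op 2 fill(6,5,B) [16 cells changed]:
KKKKKKKKK
KKKKKKKKK
KKKKKKKKK
KKKKKBBBB
KKKKKBBBB
KKKKKBBBB
KKKWKBBBB
KKKKKKKKK
KKKKKKKKK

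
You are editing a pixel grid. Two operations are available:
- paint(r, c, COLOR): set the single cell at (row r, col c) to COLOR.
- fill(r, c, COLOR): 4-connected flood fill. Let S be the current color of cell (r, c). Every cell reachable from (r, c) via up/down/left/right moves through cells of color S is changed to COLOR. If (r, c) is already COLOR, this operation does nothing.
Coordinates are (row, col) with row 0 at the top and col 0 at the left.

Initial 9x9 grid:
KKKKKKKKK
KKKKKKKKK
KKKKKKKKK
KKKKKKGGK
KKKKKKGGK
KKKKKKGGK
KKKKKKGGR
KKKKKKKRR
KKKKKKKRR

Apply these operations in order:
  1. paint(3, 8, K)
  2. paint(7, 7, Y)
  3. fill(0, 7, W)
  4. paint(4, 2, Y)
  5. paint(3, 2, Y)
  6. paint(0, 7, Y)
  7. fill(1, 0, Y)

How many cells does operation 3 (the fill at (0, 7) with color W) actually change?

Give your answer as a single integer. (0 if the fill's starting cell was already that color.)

Answer: 68

Derivation:
After op 1 paint(3,8,K):
KKKKKKKKK
KKKKKKKKK
KKKKKKKKK
KKKKKKGGK
KKKKKKGGK
KKKKKKGGK
KKKKKKGGR
KKKKKKKRR
KKKKKKKRR
After op 2 paint(7,7,Y):
KKKKKKKKK
KKKKKKKKK
KKKKKKKKK
KKKKKKGGK
KKKKKKGGK
KKKKKKGGK
KKKKKKGGR
KKKKKKKYR
KKKKKKKRR
After op 3 fill(0,7,W) [68 cells changed]:
WWWWWWWWW
WWWWWWWWW
WWWWWWWWW
WWWWWWGGW
WWWWWWGGW
WWWWWWGGW
WWWWWWGGR
WWWWWWWYR
WWWWWWWRR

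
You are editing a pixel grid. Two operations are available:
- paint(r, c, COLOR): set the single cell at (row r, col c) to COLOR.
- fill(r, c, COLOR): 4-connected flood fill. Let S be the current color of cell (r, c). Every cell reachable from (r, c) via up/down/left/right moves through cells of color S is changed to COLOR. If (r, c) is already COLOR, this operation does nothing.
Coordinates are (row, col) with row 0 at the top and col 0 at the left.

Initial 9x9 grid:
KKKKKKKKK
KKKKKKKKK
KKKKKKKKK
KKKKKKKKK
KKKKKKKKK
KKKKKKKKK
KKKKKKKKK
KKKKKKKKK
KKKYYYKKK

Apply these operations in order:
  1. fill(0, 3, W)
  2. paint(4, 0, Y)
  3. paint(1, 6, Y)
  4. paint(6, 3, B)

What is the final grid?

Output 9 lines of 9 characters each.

Answer: WWWWWWWWW
WWWWWWYWW
WWWWWWWWW
WWWWWWWWW
YWWWWWWWW
WWWWWWWWW
WWWBWWWWW
WWWWWWWWW
WWWYYYWWW

Derivation:
After op 1 fill(0,3,W) [78 cells changed]:
WWWWWWWWW
WWWWWWWWW
WWWWWWWWW
WWWWWWWWW
WWWWWWWWW
WWWWWWWWW
WWWWWWWWW
WWWWWWWWW
WWWYYYWWW
After op 2 paint(4,0,Y):
WWWWWWWWW
WWWWWWWWW
WWWWWWWWW
WWWWWWWWW
YWWWWWWWW
WWWWWWWWW
WWWWWWWWW
WWWWWWWWW
WWWYYYWWW
After op 3 paint(1,6,Y):
WWWWWWWWW
WWWWWWYWW
WWWWWWWWW
WWWWWWWWW
YWWWWWWWW
WWWWWWWWW
WWWWWWWWW
WWWWWWWWW
WWWYYYWWW
After op 4 paint(6,3,B):
WWWWWWWWW
WWWWWWYWW
WWWWWWWWW
WWWWWWWWW
YWWWWWWWW
WWWWWWWWW
WWWBWWWWW
WWWWWWWWW
WWWYYYWWW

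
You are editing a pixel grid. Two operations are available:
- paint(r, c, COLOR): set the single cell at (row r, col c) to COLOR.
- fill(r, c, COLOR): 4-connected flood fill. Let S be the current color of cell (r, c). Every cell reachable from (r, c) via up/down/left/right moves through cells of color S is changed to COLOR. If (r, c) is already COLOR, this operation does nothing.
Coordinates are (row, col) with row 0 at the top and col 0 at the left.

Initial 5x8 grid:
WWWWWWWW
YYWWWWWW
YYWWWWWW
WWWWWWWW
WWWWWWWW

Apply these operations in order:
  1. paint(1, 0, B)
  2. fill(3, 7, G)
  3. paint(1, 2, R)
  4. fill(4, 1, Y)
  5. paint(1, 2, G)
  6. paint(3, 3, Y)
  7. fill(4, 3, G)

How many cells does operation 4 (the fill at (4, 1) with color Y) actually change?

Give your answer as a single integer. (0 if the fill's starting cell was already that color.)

After op 1 paint(1,0,B):
WWWWWWWW
BYWWWWWW
YYWWWWWW
WWWWWWWW
WWWWWWWW
After op 2 fill(3,7,G) [36 cells changed]:
GGGGGGGG
BYGGGGGG
YYGGGGGG
GGGGGGGG
GGGGGGGG
After op 3 paint(1,2,R):
GGGGGGGG
BYRGGGGG
YYGGGGGG
GGGGGGGG
GGGGGGGG
After op 4 fill(4,1,Y) [35 cells changed]:
YYYYYYYY
BYRYYYYY
YYYYYYYY
YYYYYYYY
YYYYYYYY

Answer: 35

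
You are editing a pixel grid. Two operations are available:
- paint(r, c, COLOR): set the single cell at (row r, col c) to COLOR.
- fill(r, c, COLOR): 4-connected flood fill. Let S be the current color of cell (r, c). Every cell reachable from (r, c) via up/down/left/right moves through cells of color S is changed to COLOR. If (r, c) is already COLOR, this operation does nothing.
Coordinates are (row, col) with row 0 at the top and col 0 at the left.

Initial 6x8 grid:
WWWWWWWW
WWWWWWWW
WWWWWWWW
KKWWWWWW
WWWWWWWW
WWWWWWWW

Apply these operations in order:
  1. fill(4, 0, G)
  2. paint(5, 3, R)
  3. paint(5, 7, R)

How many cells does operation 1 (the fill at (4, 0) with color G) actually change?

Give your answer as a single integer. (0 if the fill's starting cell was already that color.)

Answer: 46

Derivation:
After op 1 fill(4,0,G) [46 cells changed]:
GGGGGGGG
GGGGGGGG
GGGGGGGG
KKGGGGGG
GGGGGGGG
GGGGGGGG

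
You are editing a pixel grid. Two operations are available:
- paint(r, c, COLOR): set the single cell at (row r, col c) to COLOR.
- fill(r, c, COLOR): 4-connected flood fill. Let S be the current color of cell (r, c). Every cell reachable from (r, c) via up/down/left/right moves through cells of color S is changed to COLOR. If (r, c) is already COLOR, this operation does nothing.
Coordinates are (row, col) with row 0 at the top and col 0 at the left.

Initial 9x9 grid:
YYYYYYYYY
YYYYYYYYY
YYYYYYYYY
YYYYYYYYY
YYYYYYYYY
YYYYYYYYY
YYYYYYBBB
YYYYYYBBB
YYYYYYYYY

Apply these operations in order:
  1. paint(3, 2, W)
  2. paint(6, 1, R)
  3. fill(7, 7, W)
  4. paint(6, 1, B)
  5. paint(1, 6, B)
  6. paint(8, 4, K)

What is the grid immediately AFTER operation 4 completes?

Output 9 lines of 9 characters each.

Answer: YYYYYYYYY
YYYYYYYYY
YYYYYYYYY
YYWYYYYYY
YYYYYYYYY
YYYYYYYYY
YBYYYYWWW
YYYYYYWWW
YYYYYYYYY

Derivation:
After op 1 paint(3,2,W):
YYYYYYYYY
YYYYYYYYY
YYYYYYYYY
YYWYYYYYY
YYYYYYYYY
YYYYYYYYY
YYYYYYBBB
YYYYYYBBB
YYYYYYYYY
After op 2 paint(6,1,R):
YYYYYYYYY
YYYYYYYYY
YYYYYYYYY
YYWYYYYYY
YYYYYYYYY
YYYYYYYYY
YRYYYYBBB
YYYYYYBBB
YYYYYYYYY
After op 3 fill(7,7,W) [6 cells changed]:
YYYYYYYYY
YYYYYYYYY
YYYYYYYYY
YYWYYYYYY
YYYYYYYYY
YYYYYYYYY
YRYYYYWWW
YYYYYYWWW
YYYYYYYYY
After op 4 paint(6,1,B):
YYYYYYYYY
YYYYYYYYY
YYYYYYYYY
YYWYYYYYY
YYYYYYYYY
YYYYYYYYY
YBYYYYWWW
YYYYYYWWW
YYYYYYYYY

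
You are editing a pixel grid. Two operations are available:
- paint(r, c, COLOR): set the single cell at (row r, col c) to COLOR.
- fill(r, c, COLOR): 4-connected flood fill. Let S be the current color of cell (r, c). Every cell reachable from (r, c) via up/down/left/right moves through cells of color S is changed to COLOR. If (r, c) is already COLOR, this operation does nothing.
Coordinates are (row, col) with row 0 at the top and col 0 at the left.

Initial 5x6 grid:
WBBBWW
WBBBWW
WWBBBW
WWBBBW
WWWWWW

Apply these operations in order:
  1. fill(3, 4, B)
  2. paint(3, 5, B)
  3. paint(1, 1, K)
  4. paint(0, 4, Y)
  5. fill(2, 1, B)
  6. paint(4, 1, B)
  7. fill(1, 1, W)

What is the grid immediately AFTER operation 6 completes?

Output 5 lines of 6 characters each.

Answer: BBBBYW
BKBBWW
BBBBBW
BBBBBB
BBBBBB

Derivation:
After op 1 fill(3,4,B) [0 cells changed]:
WBBBWW
WBBBWW
WWBBBW
WWBBBW
WWWWWW
After op 2 paint(3,5,B):
WBBBWW
WBBBWW
WWBBBW
WWBBBB
WWWWWW
After op 3 paint(1,1,K):
WBBBWW
WKBBWW
WWBBBW
WWBBBB
WWWWWW
After op 4 paint(0,4,Y):
WBBBYW
WKBBWW
WWBBBW
WWBBBB
WWWWWW
After op 5 fill(2,1,B) [12 cells changed]:
BBBBYW
BKBBWW
BBBBBW
BBBBBB
BBBBBB
After op 6 paint(4,1,B):
BBBBYW
BKBBWW
BBBBBW
BBBBBB
BBBBBB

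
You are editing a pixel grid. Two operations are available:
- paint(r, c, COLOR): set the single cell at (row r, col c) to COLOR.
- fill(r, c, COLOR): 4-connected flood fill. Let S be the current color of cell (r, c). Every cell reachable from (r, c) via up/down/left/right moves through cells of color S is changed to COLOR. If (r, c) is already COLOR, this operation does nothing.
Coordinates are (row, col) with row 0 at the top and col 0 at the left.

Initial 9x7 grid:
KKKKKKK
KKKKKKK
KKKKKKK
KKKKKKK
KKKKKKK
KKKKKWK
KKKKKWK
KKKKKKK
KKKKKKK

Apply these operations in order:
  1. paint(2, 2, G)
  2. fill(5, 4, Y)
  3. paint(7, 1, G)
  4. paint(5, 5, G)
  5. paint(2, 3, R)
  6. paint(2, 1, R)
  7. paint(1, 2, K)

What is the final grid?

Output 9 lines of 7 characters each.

After op 1 paint(2,2,G):
KKKKKKK
KKKKKKK
KKGKKKK
KKKKKKK
KKKKKKK
KKKKKWK
KKKKKWK
KKKKKKK
KKKKKKK
After op 2 fill(5,4,Y) [60 cells changed]:
YYYYYYY
YYYYYYY
YYGYYYY
YYYYYYY
YYYYYYY
YYYYYWY
YYYYYWY
YYYYYYY
YYYYYYY
After op 3 paint(7,1,G):
YYYYYYY
YYYYYYY
YYGYYYY
YYYYYYY
YYYYYYY
YYYYYWY
YYYYYWY
YGYYYYY
YYYYYYY
After op 4 paint(5,5,G):
YYYYYYY
YYYYYYY
YYGYYYY
YYYYYYY
YYYYYYY
YYYYYGY
YYYYYWY
YGYYYYY
YYYYYYY
After op 5 paint(2,3,R):
YYYYYYY
YYYYYYY
YYGRYYY
YYYYYYY
YYYYYYY
YYYYYGY
YYYYYWY
YGYYYYY
YYYYYYY
After op 6 paint(2,1,R):
YYYYYYY
YYYYYYY
YRGRYYY
YYYYYYY
YYYYYYY
YYYYYGY
YYYYYWY
YGYYYYY
YYYYYYY
After op 7 paint(1,2,K):
YYYYYYY
YYKYYYY
YRGRYYY
YYYYYYY
YYYYYYY
YYYYYGY
YYYYYWY
YGYYYYY
YYYYYYY

Answer: YYYYYYY
YYKYYYY
YRGRYYY
YYYYYYY
YYYYYYY
YYYYYGY
YYYYYWY
YGYYYYY
YYYYYYY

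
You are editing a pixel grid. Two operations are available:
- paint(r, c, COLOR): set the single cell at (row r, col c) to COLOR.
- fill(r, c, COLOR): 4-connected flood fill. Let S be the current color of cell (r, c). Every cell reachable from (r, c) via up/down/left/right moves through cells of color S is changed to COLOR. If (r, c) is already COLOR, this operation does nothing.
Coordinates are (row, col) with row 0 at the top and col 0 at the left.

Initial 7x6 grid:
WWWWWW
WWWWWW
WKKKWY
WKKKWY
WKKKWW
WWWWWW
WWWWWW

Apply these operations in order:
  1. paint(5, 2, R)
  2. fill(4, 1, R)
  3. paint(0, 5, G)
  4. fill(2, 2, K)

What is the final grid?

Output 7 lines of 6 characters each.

Answer: WWWWWG
WWWWWW
WKKKWY
WKKKWY
WKKKWW
WWKWWW
WWWWWW

Derivation:
After op 1 paint(5,2,R):
WWWWWW
WWWWWW
WKKKWY
WKKKWY
WKKKWW
WWRWWW
WWWWWW
After op 2 fill(4,1,R) [9 cells changed]:
WWWWWW
WWWWWW
WRRRWY
WRRRWY
WRRRWW
WWRWWW
WWWWWW
After op 3 paint(0,5,G):
WWWWWG
WWWWWW
WRRRWY
WRRRWY
WRRRWW
WWRWWW
WWWWWW
After op 4 fill(2,2,K) [10 cells changed]:
WWWWWG
WWWWWW
WKKKWY
WKKKWY
WKKKWW
WWKWWW
WWWWWW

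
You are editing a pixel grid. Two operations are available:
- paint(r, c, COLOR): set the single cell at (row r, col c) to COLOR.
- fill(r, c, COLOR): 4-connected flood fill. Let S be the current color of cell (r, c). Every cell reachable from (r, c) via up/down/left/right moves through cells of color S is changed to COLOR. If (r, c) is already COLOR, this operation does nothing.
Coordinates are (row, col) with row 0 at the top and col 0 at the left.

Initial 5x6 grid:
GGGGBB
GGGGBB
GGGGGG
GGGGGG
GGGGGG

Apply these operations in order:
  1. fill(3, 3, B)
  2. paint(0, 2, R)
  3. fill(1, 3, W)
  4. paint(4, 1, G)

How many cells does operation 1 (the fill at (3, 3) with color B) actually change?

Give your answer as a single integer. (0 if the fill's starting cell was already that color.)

After op 1 fill(3,3,B) [26 cells changed]:
BBBBBB
BBBBBB
BBBBBB
BBBBBB
BBBBBB

Answer: 26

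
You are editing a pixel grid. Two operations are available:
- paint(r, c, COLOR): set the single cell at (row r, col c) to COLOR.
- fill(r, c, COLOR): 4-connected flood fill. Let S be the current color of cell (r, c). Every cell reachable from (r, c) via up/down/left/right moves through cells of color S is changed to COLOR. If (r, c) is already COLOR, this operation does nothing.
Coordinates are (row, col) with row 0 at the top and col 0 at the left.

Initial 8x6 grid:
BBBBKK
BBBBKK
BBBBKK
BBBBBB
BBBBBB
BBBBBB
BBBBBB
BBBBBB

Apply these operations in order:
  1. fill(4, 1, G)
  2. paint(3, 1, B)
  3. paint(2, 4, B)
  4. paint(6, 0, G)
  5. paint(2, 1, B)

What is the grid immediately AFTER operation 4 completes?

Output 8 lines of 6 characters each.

After op 1 fill(4,1,G) [42 cells changed]:
GGGGKK
GGGGKK
GGGGKK
GGGGGG
GGGGGG
GGGGGG
GGGGGG
GGGGGG
After op 2 paint(3,1,B):
GGGGKK
GGGGKK
GGGGKK
GBGGGG
GGGGGG
GGGGGG
GGGGGG
GGGGGG
After op 3 paint(2,4,B):
GGGGKK
GGGGKK
GGGGBK
GBGGGG
GGGGGG
GGGGGG
GGGGGG
GGGGGG
After op 4 paint(6,0,G):
GGGGKK
GGGGKK
GGGGBK
GBGGGG
GGGGGG
GGGGGG
GGGGGG
GGGGGG

Answer: GGGGKK
GGGGKK
GGGGBK
GBGGGG
GGGGGG
GGGGGG
GGGGGG
GGGGGG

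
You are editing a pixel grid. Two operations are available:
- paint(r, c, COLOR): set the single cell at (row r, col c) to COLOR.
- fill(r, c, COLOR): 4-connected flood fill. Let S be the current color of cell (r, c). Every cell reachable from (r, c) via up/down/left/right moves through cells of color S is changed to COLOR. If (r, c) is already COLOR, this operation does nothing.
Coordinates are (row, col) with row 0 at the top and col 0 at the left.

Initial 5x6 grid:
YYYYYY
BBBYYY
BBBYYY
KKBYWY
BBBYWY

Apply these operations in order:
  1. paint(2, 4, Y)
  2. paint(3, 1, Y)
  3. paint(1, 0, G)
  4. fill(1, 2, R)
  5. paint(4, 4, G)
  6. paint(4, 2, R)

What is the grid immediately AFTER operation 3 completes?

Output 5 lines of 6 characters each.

After op 1 paint(2,4,Y):
YYYYYY
BBBYYY
BBBYYY
KKBYWY
BBBYWY
After op 2 paint(3,1,Y):
YYYYYY
BBBYYY
BBBYYY
KYBYWY
BBBYWY
After op 3 paint(1,0,G):
YYYYYY
GBBYYY
BBBYYY
KYBYWY
BBBYWY

Answer: YYYYYY
GBBYYY
BBBYYY
KYBYWY
BBBYWY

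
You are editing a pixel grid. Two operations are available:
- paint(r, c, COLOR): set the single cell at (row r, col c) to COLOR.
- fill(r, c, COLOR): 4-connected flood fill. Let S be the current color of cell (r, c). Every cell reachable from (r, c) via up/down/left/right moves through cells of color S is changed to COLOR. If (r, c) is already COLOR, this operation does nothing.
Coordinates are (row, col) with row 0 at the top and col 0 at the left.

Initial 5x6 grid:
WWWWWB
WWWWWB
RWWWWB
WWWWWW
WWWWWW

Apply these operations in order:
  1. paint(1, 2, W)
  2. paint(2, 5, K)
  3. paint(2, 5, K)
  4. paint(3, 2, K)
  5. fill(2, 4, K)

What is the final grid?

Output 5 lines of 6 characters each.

After op 1 paint(1,2,W):
WWWWWB
WWWWWB
RWWWWB
WWWWWW
WWWWWW
After op 2 paint(2,5,K):
WWWWWB
WWWWWB
RWWWWK
WWWWWW
WWWWWW
After op 3 paint(2,5,K):
WWWWWB
WWWWWB
RWWWWK
WWWWWW
WWWWWW
After op 4 paint(3,2,K):
WWWWWB
WWWWWB
RWWWWK
WWKWWW
WWWWWW
After op 5 fill(2,4,K) [25 cells changed]:
KKKKKB
KKKKKB
RKKKKK
KKKKKK
KKKKKK

Answer: KKKKKB
KKKKKB
RKKKKK
KKKKKK
KKKKKK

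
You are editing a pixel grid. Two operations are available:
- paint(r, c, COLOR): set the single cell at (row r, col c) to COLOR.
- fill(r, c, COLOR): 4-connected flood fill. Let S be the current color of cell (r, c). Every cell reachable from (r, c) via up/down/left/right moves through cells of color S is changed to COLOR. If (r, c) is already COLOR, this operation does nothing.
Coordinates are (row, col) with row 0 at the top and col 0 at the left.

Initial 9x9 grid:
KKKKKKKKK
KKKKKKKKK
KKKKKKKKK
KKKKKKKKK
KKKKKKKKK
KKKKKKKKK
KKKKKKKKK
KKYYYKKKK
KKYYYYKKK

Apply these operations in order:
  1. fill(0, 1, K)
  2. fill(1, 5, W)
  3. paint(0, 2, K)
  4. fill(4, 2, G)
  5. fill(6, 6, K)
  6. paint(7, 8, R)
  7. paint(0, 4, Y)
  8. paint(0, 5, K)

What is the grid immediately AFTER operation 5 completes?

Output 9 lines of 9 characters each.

After op 1 fill(0,1,K) [0 cells changed]:
KKKKKKKKK
KKKKKKKKK
KKKKKKKKK
KKKKKKKKK
KKKKKKKKK
KKKKKKKKK
KKKKKKKKK
KKYYYKKKK
KKYYYYKKK
After op 2 fill(1,5,W) [74 cells changed]:
WWWWWWWWW
WWWWWWWWW
WWWWWWWWW
WWWWWWWWW
WWWWWWWWW
WWWWWWWWW
WWWWWWWWW
WWYYYWWWW
WWYYYYWWW
After op 3 paint(0,2,K):
WWKWWWWWW
WWWWWWWWW
WWWWWWWWW
WWWWWWWWW
WWWWWWWWW
WWWWWWWWW
WWWWWWWWW
WWYYYWWWW
WWYYYYWWW
After op 4 fill(4,2,G) [73 cells changed]:
GGKGGGGGG
GGGGGGGGG
GGGGGGGGG
GGGGGGGGG
GGGGGGGGG
GGGGGGGGG
GGGGGGGGG
GGYYYGGGG
GGYYYYGGG
After op 5 fill(6,6,K) [73 cells changed]:
KKKKKKKKK
KKKKKKKKK
KKKKKKKKK
KKKKKKKKK
KKKKKKKKK
KKKKKKKKK
KKKKKKKKK
KKYYYKKKK
KKYYYYKKK

Answer: KKKKKKKKK
KKKKKKKKK
KKKKKKKKK
KKKKKKKKK
KKKKKKKKK
KKKKKKKKK
KKKKKKKKK
KKYYYKKKK
KKYYYYKKK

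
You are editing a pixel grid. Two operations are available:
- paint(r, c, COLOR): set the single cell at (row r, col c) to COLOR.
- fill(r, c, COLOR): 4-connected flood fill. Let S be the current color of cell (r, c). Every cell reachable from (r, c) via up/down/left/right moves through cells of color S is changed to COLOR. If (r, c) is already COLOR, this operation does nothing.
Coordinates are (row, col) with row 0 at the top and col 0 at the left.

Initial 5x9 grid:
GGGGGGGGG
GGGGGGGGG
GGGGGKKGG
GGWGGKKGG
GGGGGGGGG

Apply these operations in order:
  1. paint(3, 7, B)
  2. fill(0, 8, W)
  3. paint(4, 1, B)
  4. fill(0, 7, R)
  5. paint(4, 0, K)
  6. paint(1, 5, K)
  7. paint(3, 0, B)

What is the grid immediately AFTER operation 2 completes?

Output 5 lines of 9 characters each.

Answer: WWWWWWWWW
WWWWWWWWW
WWWWWKKWW
WWWWWKKBW
WWWWWWWWW

Derivation:
After op 1 paint(3,7,B):
GGGGGGGGG
GGGGGGGGG
GGGGGKKGG
GGWGGKKBG
GGGGGGGGG
After op 2 fill(0,8,W) [39 cells changed]:
WWWWWWWWW
WWWWWWWWW
WWWWWKKWW
WWWWWKKBW
WWWWWWWWW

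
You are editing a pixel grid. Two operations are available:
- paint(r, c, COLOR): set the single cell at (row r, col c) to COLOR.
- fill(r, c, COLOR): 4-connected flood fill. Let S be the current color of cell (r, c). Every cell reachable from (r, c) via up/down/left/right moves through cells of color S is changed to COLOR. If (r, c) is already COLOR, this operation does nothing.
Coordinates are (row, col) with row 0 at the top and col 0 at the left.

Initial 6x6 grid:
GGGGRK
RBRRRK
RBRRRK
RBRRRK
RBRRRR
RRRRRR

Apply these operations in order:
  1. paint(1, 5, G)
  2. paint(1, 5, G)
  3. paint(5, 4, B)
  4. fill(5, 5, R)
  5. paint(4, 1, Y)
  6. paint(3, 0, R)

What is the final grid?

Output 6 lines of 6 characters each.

Answer: GGGGRK
RBRRRG
RBRRRK
RBRRRK
RYRRRR
RRRRBR

Derivation:
After op 1 paint(1,5,G):
GGGGRK
RBRRRG
RBRRRK
RBRRRK
RBRRRR
RRRRRR
After op 2 paint(1,5,G):
GGGGRK
RBRRRG
RBRRRK
RBRRRK
RBRRRR
RRRRRR
After op 3 paint(5,4,B):
GGGGRK
RBRRRG
RBRRRK
RBRRRK
RBRRRR
RRRRBR
After op 4 fill(5,5,R) [0 cells changed]:
GGGGRK
RBRRRG
RBRRRK
RBRRRK
RBRRRR
RRRRBR
After op 5 paint(4,1,Y):
GGGGRK
RBRRRG
RBRRRK
RBRRRK
RYRRRR
RRRRBR
After op 6 paint(3,0,R):
GGGGRK
RBRRRG
RBRRRK
RBRRRK
RYRRRR
RRRRBR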